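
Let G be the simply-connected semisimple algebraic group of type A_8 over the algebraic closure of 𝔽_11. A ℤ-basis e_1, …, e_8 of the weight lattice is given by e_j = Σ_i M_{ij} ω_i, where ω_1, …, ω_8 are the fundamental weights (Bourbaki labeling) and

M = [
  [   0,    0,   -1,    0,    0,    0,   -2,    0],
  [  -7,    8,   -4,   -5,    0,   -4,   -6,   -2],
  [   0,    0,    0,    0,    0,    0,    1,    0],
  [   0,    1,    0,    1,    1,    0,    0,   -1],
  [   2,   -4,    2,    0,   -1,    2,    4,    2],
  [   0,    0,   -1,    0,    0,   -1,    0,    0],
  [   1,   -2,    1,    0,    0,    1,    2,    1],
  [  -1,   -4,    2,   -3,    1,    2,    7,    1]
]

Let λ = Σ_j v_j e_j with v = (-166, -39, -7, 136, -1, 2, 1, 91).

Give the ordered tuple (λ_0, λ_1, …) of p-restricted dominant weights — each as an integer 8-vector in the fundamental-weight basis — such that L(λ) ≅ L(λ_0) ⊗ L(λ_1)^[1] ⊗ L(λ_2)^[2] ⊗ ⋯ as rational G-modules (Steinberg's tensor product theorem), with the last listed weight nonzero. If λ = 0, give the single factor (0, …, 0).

((5, 2, 1, 5, 1, 5, 0, 1),)

Change of basis e → ω: c = M·v where v = (-166, -39, -7, 136, -1, 2, 1, 91):
  c_1 = (0)·(-166) + (0)·(-39) + (-1)·(-7) + (0)·(136) + (0)·(-1) + (0)·(2) + (-2)·(1) + (0)·(91) = 5
  c_2 = (-7)·(-166) + (8)·(-39) + (-4)·(-7) + (-5)·(136) + (0)·(-1) + (-4)·(2) + (-6)·(1) + (-2)·(91) = 2
  c_3 = (0)·(-166) + (0)·(-39) + (0)·(-7) + (0)·(136) + (0)·(-1) + (0)·(2) + (1)·(1) + (0)·(91) = 1
  c_4 = (0)·(-166) + (1)·(-39) + (0)·(-7) + (1)·(136) + (1)·(-1) + (0)·(2) + (0)·(1) + (-1)·(91) = 5
  c_5 = (2)·(-166) + (-4)·(-39) + (2)·(-7) + (0)·(136) + (-1)·(-1) + (2)·(2) + (4)·(1) + (2)·(91) = 1
  c_6 = (0)·(-166) + (0)·(-39) + (-1)·(-7) + (0)·(136) + (0)·(-1) + (-1)·(2) + (0)·(1) + (0)·(91) = 5
  c_7 = (1)·(-166) + (-2)·(-39) + (1)·(-7) + (0)·(136) + (0)·(-1) + (1)·(2) + (2)·(1) + (1)·(91) = 0
  c_8 = (-1)·(-166) + (-4)·(-39) + (2)·(-7) + (-3)·(136) + (1)·(-1) + (2)·(2) + (7)·(1) + (1)·(91) = 1
Expand coordinatewise in base 11:
  c_1 = 5 = 5·11^0
  c_2 = 2 = 2·11^0
  c_3 = 1 = 1·11^0
  c_4 = 5 = 5·11^0
  c_5 = 1 = 1·11^0
  c_6 = 5 = 5·11^0
  c_7 = 0
  c_8 = 1 = 1·11^0
Factor λ_0 = (5, 2, 1, 5, 1, 5, 0, 1)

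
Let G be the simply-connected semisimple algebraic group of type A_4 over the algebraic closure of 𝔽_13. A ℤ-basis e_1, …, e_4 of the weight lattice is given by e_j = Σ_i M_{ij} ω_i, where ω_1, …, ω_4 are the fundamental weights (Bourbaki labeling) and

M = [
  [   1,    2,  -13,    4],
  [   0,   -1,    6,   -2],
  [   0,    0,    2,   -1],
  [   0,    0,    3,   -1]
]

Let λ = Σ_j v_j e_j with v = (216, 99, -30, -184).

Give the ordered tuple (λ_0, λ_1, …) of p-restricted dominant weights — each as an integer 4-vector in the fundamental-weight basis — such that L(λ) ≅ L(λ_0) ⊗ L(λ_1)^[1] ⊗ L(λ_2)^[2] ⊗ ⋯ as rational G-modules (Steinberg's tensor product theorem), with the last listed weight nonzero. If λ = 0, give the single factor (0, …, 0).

((3, 11, 7, 3), (5, 6, 9, 7))

Converting to the ω-basis (c_i = row i of M dotted with v = (216, 99, -30, -184)):
  c_1 = 1·216 + 2·99 + (-13)·(-30) + (4)·(-184) = 68
  c_2 = 0·216 + (-1)·(99) + (6)·(-30) + (-2)·(-184) = 89
  c_3 = 0·216 + 0·99 + (2)·(-30) + (-1)·(-184) = 124
  c_4 = 0·216 + 0·99 + (3)·(-30) + (-1)·(-184) = 94
Base-13 expansion of each c_i:
  c_1 = 68 = 3·13^0 + 5·13^1
  c_2 = 89 = 11·13^0 + 6·13^1
  c_3 = 124 = 7·13^0 + 9·13^1
  c_4 = 94 = 3·13^0 + 7·13^1
Factor λ_0 = (3, 11, 7, 3)
Factor λ_1 = (5, 6, 9, 7)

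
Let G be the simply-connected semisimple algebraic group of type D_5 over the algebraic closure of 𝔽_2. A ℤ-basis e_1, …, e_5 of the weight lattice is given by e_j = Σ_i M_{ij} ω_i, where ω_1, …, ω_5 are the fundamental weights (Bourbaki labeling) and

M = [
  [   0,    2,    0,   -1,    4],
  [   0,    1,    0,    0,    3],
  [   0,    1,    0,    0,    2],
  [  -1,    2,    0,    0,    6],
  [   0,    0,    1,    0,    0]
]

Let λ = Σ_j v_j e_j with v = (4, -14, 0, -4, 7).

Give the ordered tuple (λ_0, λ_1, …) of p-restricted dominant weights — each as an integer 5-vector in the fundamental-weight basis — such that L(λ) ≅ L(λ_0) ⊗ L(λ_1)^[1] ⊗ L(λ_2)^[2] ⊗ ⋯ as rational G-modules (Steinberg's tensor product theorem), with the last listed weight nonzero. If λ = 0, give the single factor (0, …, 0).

Compute c_i = Σ_j M_{ij} v_j with v = (4, -14, 0, -4, 7):
  c_1 = 0*4 + 2*-14 + 0*0 + -1*-4 + 4*7 = 4
  c_2 = 0*4 + 1*-14 + 0*0 + 0*-4 + 3*7 = 7
  c_3 = 0*4 + 1*-14 + 0*0 + 0*-4 + 2*7 = 0
  c_4 = -1*4 + 2*-14 + 0*0 + 0*-4 + 6*7 = 10
  c_5 = 0*4 + 0*-14 + 1*0 + 0*-4 + 0*7 = 0
p = 2; digits c_i = Σ_j d_{ij}·2^j, 0 ≤ d_{ij} < 2:
  c_1 = 4 = 0·2^0 + 0·2^1 + 1·2^2
  c_2 = 7 = 1·2^0 + 1·2^1 + 1·2^2
  c_3 = 0
  c_4 = 10 = 0·2^0 + 1·2^1 + 0·2^2 + 1·2^3
  c_5 = 0
p-restricted factor λ_0 = (0, 1, 0, 0, 0)
p-restricted factor λ_1 = (0, 1, 0, 1, 0)
p-restricted factor λ_2 = (1, 1, 0, 0, 0)
p-restricted factor λ_3 = (0, 0, 0, 1, 0)

((0, 1, 0, 0, 0), (0, 1, 0, 1, 0), (1, 1, 0, 0, 0), (0, 0, 0, 1, 0))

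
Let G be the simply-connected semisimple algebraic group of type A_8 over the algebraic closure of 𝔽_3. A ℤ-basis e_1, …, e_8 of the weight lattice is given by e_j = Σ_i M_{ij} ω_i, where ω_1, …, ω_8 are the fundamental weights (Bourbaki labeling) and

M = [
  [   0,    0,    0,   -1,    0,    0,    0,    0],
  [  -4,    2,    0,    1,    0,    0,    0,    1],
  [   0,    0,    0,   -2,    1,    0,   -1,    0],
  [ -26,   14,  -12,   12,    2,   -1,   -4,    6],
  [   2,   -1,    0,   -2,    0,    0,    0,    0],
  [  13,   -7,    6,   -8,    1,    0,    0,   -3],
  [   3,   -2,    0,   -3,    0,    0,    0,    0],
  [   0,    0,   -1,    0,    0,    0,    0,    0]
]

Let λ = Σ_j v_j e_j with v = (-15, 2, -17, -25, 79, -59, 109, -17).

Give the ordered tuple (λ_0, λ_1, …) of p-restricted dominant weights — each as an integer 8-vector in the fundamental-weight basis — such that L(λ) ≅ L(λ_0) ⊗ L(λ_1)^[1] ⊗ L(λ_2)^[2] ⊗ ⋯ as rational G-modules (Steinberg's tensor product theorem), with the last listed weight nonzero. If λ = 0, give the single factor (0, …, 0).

((1, 1, 2, 1, 0, 1, 2, 2), (2, 1, 0, 0, 0, 0, 2, 2), (2, 2, 2, 0, 2, 2, 2, 1))

ω-coordinates c = M·v, v = (-15, 2, -17, -25, 79, -59, 109, -17):
  c_1 = (0)·(-15) + 0·2 + (0)·(-17) + (-1)·(-25) + 0·79 + (0)·(-59) + 0·109 + (0)·(-17) = 25
  c_2 = (-4)·(-15) + 2·2 + (0)·(-17) + (1)·(-25) + 0·79 + (0)·(-59) + 0·109 + (1)·(-17) = 22
  c_3 = (0)·(-15) + 0·2 + (0)·(-17) + (-2)·(-25) + 1·79 + (0)·(-59) + (-1)·(109) + (0)·(-17) = 20
  c_4 = (-26)·(-15) + 14·2 + (-12)·(-17) + (12)·(-25) + 2·79 + (-1)·(-59) + (-4)·(109) + (6)·(-17) = 1
  c_5 = (2)·(-15) + (-1)·(2) + (0)·(-17) + (-2)·(-25) + 0·79 + (0)·(-59) + 0·109 + (0)·(-17) = 18
  c_6 = (13)·(-15) + (-7)·(2) + (6)·(-17) + (-8)·(-25) + 1·79 + (0)·(-59) + 0·109 + (-3)·(-17) = 19
  c_7 = (3)·(-15) + (-2)·(2) + (0)·(-17) + (-3)·(-25) + 0·79 + (0)·(-59) + 0·109 + (0)·(-17) = 26
  c_8 = (0)·(-15) + 0·2 + (-1)·(-17) + (0)·(-25) + 0·79 + (0)·(-59) + 0·109 + (0)·(-17) = 17
Expand coordinatewise in base 3:
  c_1 = 25 = 1·3^0 + 2·3^1 + 2·3^2
  c_2 = 22 = 1·3^0 + 1·3^1 + 2·3^2
  c_3 = 20 = 2·3^0 + 0·3^1 + 2·3^2
  c_4 = 1 = 1·3^0
  c_5 = 18 = 0·3^0 + 0·3^1 + 2·3^2
  c_6 = 19 = 1·3^0 + 0·3^1 + 2·3^2
  c_7 = 26 = 2·3^0 + 2·3^1 + 2·3^2
  c_8 = 17 = 2·3^0 + 2·3^1 + 1·3^2
p-restricted factor λ_0 = (1, 1, 2, 1, 0, 1, 2, 2)
p-restricted factor λ_1 = (2, 1, 0, 0, 0, 0, 2, 2)
p-restricted factor λ_2 = (2, 2, 2, 0, 2, 2, 2, 1)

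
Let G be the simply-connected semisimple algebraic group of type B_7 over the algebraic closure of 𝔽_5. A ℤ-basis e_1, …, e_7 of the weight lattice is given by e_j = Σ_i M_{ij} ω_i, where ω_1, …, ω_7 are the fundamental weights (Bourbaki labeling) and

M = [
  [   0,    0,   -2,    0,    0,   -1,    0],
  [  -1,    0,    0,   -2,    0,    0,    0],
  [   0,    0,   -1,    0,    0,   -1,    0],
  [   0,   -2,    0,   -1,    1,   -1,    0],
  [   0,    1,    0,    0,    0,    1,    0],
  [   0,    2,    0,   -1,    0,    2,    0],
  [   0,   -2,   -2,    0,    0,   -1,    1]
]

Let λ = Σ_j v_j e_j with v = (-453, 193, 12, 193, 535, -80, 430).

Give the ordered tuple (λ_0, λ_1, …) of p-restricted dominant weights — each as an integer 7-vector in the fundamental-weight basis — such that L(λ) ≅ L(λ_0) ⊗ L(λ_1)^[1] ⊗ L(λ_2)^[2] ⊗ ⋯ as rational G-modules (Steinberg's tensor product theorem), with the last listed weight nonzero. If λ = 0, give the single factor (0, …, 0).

Converting to the ω-basis (c_i = row i of M dotted with v = (-453, 193, 12, 193, 535, -80, 430)):
  c_1 = (0)·(-453) + (0)·(193) + (-2)·(12) + (0)·(193) + (0)·(535) + (-1)·(-80) + (0)·(430) = 56
  c_2 = (-1)·(-453) + (0)·(193) + (0)·(12) + (-2)·(193) + (0)·(535) + (0)·(-80) + (0)·(430) = 67
  c_3 = (0)·(-453) + (0)·(193) + (-1)·(12) + (0)·(193) + (0)·(535) + (-1)·(-80) + (0)·(430) = 68
  c_4 = (0)·(-453) + (-2)·(193) + (0)·(12) + (-1)·(193) + (1)·(535) + (-1)·(-80) + (0)·(430) = 36
  c_5 = (0)·(-453) + (1)·(193) + (0)·(12) + (0)·(193) + (0)·(535) + (1)·(-80) + (0)·(430) = 113
  c_6 = (0)·(-453) + (2)·(193) + (0)·(12) + (-1)·(193) + (0)·(535) + (2)·(-80) + (0)·(430) = 33
  c_7 = (0)·(-453) + (-2)·(193) + (-2)·(12) + (0)·(193) + (0)·(535) + (-1)·(-80) + (1)·(430) = 100
Base-5 expansion of each c_i:
  c_1 = 56 = 1·5^0 + 1·5^1 + 2·5^2
  c_2 = 67 = 2·5^0 + 3·5^1 + 2·5^2
  c_3 = 68 = 3·5^0 + 3·5^1 + 2·5^2
  c_4 = 36 = 1·5^0 + 2·5^1 + 1·5^2
  c_5 = 113 = 3·5^0 + 2·5^1 + 4·5^2
  c_6 = 33 = 3·5^0 + 1·5^1 + 1·5^2
  c_7 = 100 = 0·5^0 + 0·5^1 + 4·5^2
p-restricted factor λ_0 = (1, 2, 3, 1, 3, 3, 0)
p-restricted factor λ_1 = (1, 3, 3, 2, 2, 1, 0)
p-restricted factor λ_2 = (2, 2, 2, 1, 4, 1, 4)

((1, 2, 3, 1, 3, 3, 0), (1, 3, 3, 2, 2, 1, 0), (2, 2, 2, 1, 4, 1, 4))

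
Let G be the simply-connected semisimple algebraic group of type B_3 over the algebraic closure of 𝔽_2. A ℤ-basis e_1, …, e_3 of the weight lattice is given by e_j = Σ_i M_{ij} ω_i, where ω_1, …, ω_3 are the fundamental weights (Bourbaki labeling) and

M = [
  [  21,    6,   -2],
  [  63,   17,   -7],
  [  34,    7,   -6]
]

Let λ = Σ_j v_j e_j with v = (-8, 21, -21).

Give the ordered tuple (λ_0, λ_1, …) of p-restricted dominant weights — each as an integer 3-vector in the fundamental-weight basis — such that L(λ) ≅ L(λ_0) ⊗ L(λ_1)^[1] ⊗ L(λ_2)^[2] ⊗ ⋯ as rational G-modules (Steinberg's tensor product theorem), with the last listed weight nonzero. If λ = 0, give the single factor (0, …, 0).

((0, 0, 1),)

Converting to the ω-basis (c_i = row i of M dotted with v = (-8, 21, -21)):
  c_1 = (21)·(-8) + (6)·(21) + (-2)·(-21) = 0
  c_2 = (63)·(-8) + (17)·(21) + (-7)·(-21) = 0
  c_3 = (34)·(-8) + (7)·(21) + (-6)·(-21) = 1
Expand coordinatewise in base 2:
  c_1 = 0
  c_2 = 0
  c_3 = 1 = 1·2^0
p-restricted factor λ_0 = (0, 0, 1)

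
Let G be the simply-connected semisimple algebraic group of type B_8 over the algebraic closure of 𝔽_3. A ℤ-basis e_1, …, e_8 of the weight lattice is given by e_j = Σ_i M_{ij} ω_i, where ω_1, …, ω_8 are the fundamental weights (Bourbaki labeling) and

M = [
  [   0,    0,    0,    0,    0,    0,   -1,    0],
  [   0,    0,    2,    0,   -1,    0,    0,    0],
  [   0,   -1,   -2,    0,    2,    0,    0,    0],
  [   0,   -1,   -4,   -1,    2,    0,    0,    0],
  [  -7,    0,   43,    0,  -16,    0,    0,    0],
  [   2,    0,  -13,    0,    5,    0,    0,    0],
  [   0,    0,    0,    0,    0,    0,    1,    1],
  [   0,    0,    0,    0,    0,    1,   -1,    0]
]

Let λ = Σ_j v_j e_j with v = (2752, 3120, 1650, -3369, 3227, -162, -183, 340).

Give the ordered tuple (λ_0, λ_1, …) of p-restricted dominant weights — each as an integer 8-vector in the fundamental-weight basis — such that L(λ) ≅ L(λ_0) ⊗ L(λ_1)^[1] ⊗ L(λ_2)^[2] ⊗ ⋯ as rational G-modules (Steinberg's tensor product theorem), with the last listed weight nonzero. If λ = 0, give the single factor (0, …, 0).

Change of basis e → ω: c = M·v where v = (2752, 3120, 1650, -3369, 3227, -162, -183, 340):
  c_1 = 0·2752 + 0·3120 + 0·1650 + (0)·(-3369) + 0·3227 + (0)·(-162) + (-1)·(-183) + 0·340 = 183
  c_2 = 0·2752 + 0·3120 + 2·1650 + (0)·(-3369) + (-1)·(3227) + (0)·(-162) + (0)·(-183) + 0·340 = 73
  c_3 = 0·2752 + (-1)·(3120) + (-2)·(1650) + (0)·(-3369) + 2·3227 + (0)·(-162) + (0)·(-183) + 0·340 = 34
  c_4 = 0·2752 + (-1)·(3120) + (-4)·(1650) + (-1)·(-3369) + 2·3227 + (0)·(-162) + (0)·(-183) + 0·340 = 103
  c_5 = (-7)·(2752) + 0·3120 + 43·1650 + (0)·(-3369) + (-16)·(3227) + (0)·(-162) + (0)·(-183) + 0·340 = 54
  c_6 = 2·2752 + 0·3120 + (-13)·(1650) + (0)·(-3369) + 5·3227 + (0)·(-162) + (0)·(-183) + 0·340 = 189
  c_7 = 0·2752 + 0·3120 + 0·1650 + (0)·(-3369) + 0·3227 + (0)·(-162) + (1)·(-183) + 1·340 = 157
  c_8 = 0·2752 + 0·3120 + 0·1650 + (0)·(-3369) + 0·3227 + (1)·(-162) + (-1)·(-183) + 0·340 = 21
p = 3; digits c_i = Σ_j d_{ij}·3^j, 0 ≤ d_{ij} < 3:
  c_1 = 183 = 0·3^0 + 1·3^1 + 2·3^2 + 0·3^3 + 2·3^4
  c_2 = 73 = 1·3^0 + 0·3^1 + 2·3^2 + 2·3^3
  c_3 = 34 = 1·3^0 + 2·3^1 + 0·3^2 + 1·3^3
  c_4 = 103 = 1·3^0 + 1·3^1 + 2·3^2 + 0·3^3 + 1·3^4
  c_5 = 54 = 0·3^0 + 0·3^1 + 0·3^2 + 2·3^3
  c_6 = 189 = 0·3^0 + 0·3^1 + 0·3^2 + 1·3^3 + 2·3^4
  c_7 = 157 = 1·3^0 + 1·3^1 + 2·3^2 + 2·3^3 + 1·3^4
  c_8 = 21 = 0·3^0 + 1·3^1 + 2·3^2
Factor λ_0 = (0, 1, 1, 1, 0, 0, 1, 0)
Factor λ_1 = (1, 0, 2, 1, 0, 0, 1, 1)
Factor λ_2 = (2, 2, 0, 2, 0, 0, 2, 2)
Factor λ_3 = (0, 2, 1, 0, 2, 1, 2, 0)
Factor λ_4 = (2, 0, 0, 1, 0, 2, 1, 0)

((0, 1, 1, 1, 0, 0, 1, 0), (1, 0, 2, 1, 0, 0, 1, 1), (2, 2, 0, 2, 0, 0, 2, 2), (0, 2, 1, 0, 2, 1, 2, 0), (2, 0, 0, 1, 0, 2, 1, 0))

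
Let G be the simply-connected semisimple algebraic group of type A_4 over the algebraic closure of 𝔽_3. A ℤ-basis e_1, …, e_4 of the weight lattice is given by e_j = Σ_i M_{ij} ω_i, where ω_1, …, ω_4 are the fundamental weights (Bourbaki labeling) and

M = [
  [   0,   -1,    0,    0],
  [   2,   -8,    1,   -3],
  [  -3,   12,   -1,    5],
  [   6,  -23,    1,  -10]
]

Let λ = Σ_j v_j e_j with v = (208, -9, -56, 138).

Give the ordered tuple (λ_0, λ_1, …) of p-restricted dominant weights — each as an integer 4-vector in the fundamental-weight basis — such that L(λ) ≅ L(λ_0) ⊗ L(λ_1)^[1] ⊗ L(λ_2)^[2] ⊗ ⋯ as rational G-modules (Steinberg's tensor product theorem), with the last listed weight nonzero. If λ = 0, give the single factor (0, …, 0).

((0, 0, 2, 1), (0, 0, 1, 0), (1, 2, 1, 2))

In the fundamental-weight basis, λ has coordinates c = M·v (v = (208, -9, -56, 138)):
  c_1 = 0·208 + (-1)·(-9) + (0)·(-56) + 0·138 = 9
  c_2 = 2·208 + (-8)·(-9) + (1)·(-56) + (-3)·(138) = 18
  c_3 = (-3)·(208) + (12)·(-9) + (-1)·(-56) + 5·138 = 14
  c_4 = 6·208 + (-23)·(-9) + (1)·(-56) + (-10)·(138) = 19
Expand coordinatewise in base 3:
  c_1 = 9 = 0·3^0 + 0·3^1 + 1·3^2
  c_2 = 18 = 0·3^0 + 0·3^1 + 2·3^2
  c_3 = 14 = 2·3^0 + 1·3^1 + 1·3^2
  c_4 = 19 = 1·3^0 + 0·3^1 + 2·3^2
p-restricted factor λ_0 = (0, 0, 2, 1)
p-restricted factor λ_1 = (0, 0, 1, 0)
p-restricted factor λ_2 = (1, 2, 1, 2)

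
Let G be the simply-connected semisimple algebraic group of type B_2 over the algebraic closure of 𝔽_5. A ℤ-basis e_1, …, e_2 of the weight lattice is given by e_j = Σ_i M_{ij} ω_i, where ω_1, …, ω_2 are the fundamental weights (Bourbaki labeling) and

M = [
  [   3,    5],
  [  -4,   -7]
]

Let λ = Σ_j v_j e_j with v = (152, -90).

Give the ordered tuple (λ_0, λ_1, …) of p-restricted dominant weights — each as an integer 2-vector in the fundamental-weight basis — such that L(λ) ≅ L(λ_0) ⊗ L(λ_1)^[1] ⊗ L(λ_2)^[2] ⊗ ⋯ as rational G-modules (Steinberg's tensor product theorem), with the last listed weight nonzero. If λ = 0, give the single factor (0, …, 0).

((1, 2), (1, 4))

ω-coordinates c = M·v, v = (152, -90):
  c_1 = 3*152 + 5*-90 = 6
  c_2 = -4*152 + -7*-90 = 22
p = 5; digits c_i = Σ_j d_{ij}·5^j, 0 ≤ d_{ij} < 5:
  c_1 = 6 = 1·5^0 + 1·5^1
  c_2 = 22 = 2·5^0 + 4·5^1
λ_0 = (1, 2)
λ_1 = (1, 4)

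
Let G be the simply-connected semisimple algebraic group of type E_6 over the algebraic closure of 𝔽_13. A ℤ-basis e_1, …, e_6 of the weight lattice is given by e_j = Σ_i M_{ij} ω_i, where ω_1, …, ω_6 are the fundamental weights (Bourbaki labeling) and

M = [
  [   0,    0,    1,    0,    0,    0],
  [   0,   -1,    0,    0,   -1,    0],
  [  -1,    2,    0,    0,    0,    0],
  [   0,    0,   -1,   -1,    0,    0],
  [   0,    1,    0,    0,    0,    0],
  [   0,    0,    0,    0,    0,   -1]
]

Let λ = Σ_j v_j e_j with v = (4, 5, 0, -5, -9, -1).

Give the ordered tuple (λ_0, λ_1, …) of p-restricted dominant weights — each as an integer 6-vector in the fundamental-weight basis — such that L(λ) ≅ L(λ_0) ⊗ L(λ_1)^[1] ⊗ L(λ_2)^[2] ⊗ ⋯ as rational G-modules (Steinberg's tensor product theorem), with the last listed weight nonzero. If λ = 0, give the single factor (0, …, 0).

((0, 4, 6, 5, 5, 1),)

In the fundamental-weight basis, λ has coordinates c = M·v (v = (4, 5, 0, -5, -9, -1)):
  c_1 = (0)·(4) + (0)·(5) + (1)·(0) + (0)·(-5) + (0)·(-9) + (0)·(-1) = 0
  c_2 = (0)·(4) + (-1)·(5) + (0)·(0) + (0)·(-5) + (-1)·(-9) + (0)·(-1) = 4
  c_3 = (-1)·(4) + (2)·(5) + (0)·(0) + (0)·(-5) + (0)·(-9) + (0)·(-1) = 6
  c_4 = (0)·(4) + (0)·(5) + (-1)·(0) + (-1)·(-5) + (0)·(-9) + (0)·(-1) = 5
  c_5 = (0)·(4) + (1)·(5) + (0)·(0) + (0)·(-5) + (0)·(-9) + (0)·(-1) = 5
  c_6 = (0)·(4) + (0)·(5) + (0)·(0) + (0)·(-5) + (0)·(-9) + (-1)·(-1) = 1
Expand coordinatewise in base 13:
  c_1 = 0
  c_2 = 4 = 4·13^0
  c_3 = 6 = 6·13^0
  c_4 = 5 = 5·13^0
  c_5 = 5 = 5·13^0
  c_6 = 1 = 1·13^0
λ_0 = (0, 4, 6, 5, 5, 1)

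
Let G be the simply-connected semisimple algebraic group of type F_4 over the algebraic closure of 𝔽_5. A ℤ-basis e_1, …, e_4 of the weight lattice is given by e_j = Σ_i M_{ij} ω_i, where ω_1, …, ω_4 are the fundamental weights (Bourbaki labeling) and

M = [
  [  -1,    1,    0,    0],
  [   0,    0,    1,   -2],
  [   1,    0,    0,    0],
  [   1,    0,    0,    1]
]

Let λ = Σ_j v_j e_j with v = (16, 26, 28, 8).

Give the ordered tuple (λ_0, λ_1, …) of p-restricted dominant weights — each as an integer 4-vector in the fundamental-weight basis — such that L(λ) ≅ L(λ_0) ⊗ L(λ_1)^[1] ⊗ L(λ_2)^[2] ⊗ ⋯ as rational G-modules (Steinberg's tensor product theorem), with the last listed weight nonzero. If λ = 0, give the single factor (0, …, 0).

ω-coordinates c = M·v, v = (16, 26, 28, 8):
  c_1 = (-1)·(16) + 1·26 + 0·28 + 0·8 = 10
  c_2 = 0·16 + 0·26 + 1·28 + (-2)·(8) = 12
  c_3 = 1·16 + 0·26 + 0·28 + 0·8 = 16
  c_4 = 1·16 + 0·26 + 0·28 + 1·8 = 24
Writing each c_i in base p = 5:
  c_1 = 10 = 0·5^0 + 2·5^1
  c_2 = 12 = 2·5^0 + 2·5^1
  c_3 = 16 = 1·5^0 + 3·5^1
  c_4 = 24 = 4·5^0 + 4·5^1
p-restricted factor λ_0 = (0, 2, 1, 4)
p-restricted factor λ_1 = (2, 2, 3, 4)

((0, 2, 1, 4), (2, 2, 3, 4))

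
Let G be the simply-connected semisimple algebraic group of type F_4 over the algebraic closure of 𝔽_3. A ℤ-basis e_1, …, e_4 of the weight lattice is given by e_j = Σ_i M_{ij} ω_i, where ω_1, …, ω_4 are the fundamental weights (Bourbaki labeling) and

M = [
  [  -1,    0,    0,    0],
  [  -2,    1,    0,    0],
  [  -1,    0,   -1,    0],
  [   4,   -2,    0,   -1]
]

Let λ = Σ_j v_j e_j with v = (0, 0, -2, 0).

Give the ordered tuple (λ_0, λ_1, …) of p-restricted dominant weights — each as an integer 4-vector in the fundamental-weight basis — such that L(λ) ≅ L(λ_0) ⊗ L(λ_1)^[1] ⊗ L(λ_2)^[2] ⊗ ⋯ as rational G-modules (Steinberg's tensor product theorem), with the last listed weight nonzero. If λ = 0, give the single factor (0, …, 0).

((0, 0, 2, 0),)

In the fundamental-weight basis, λ has coordinates c = M·v (v = (0, 0, -2, 0)):
  c_1 = (-1)·(0) + (0)·(0) + (0)·(-2) + (0)·(0) = 0
  c_2 = (-2)·(0) + (1)·(0) + (0)·(-2) + (0)·(0) = 0
  c_3 = (-1)·(0) + (0)·(0) + (-1)·(-2) + (0)·(0) = 2
  c_4 = (4)·(0) + (-2)·(0) + (0)·(-2) + (-1)·(0) = 0
Writing each c_i in base p = 3:
  c_1 = 0
  c_2 = 0
  c_3 = 2 = 2·3^0
  c_4 = 0
Factor λ_0 = (0, 0, 2, 0)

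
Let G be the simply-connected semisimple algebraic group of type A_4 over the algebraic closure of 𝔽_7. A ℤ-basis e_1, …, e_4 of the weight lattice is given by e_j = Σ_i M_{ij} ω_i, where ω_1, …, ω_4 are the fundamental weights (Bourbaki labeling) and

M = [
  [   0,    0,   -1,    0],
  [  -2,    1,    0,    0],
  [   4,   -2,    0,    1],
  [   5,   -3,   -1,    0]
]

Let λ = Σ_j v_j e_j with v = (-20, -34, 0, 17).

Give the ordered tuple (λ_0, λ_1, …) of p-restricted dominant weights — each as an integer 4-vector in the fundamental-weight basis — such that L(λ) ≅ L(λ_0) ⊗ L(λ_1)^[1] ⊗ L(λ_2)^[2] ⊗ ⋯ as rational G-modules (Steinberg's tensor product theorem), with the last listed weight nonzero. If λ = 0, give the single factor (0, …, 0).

((0, 6, 5, 2),)

Change of basis e → ω: c = M·v where v = (-20, -34, 0, 17):
  c_1 = 0*-20 + 0*-34 + -1*0 + 0*17 = 0
  c_2 = -2*-20 + 1*-34 + 0*0 + 0*17 = 6
  c_3 = 4*-20 + -2*-34 + 0*0 + 1*17 = 5
  c_4 = 5*-20 + -3*-34 + -1*0 + 0*17 = 2
Base-7 expansion of each c_i:
  c_1 = 0
  c_2 = 6 = 6·7^0
  c_3 = 5 = 5·7^0
  c_4 = 2 = 2·7^0
p-restricted factor λ_0 = (0, 6, 5, 2)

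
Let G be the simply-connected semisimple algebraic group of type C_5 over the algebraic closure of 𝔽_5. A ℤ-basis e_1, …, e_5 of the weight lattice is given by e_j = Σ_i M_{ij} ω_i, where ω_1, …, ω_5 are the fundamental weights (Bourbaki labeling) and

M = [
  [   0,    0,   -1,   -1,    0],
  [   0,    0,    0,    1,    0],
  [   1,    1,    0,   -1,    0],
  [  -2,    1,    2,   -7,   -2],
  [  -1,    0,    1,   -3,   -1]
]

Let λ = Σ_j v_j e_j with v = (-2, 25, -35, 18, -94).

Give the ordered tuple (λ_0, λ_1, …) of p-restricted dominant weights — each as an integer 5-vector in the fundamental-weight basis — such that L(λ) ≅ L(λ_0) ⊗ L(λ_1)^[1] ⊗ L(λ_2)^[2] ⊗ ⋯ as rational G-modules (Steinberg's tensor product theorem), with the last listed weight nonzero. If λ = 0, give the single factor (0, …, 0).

((2, 3, 0, 1, 2), (3, 3, 1, 4, 1))

ω-coordinates c = M·v, v = (-2, 25, -35, 18, -94):
  c_1 = (0)·(-2) + (0)·(25) + (-1)·(-35) + (-1)·(18) + (0)·(-94) = 17
  c_2 = (0)·(-2) + (0)·(25) + (0)·(-35) + (1)·(18) + (0)·(-94) = 18
  c_3 = (1)·(-2) + (1)·(25) + (0)·(-35) + (-1)·(18) + (0)·(-94) = 5
  c_4 = (-2)·(-2) + (1)·(25) + (2)·(-35) + (-7)·(18) + (-2)·(-94) = 21
  c_5 = (-1)·(-2) + (0)·(25) + (1)·(-35) + (-3)·(18) + (-1)·(-94) = 7
p = 5; digits c_i = Σ_j d_{ij}·5^j, 0 ≤ d_{ij} < 5:
  c_1 = 17 = 2·5^0 + 3·5^1
  c_2 = 18 = 3·5^0 + 3·5^1
  c_3 = 5 = 0·5^0 + 1·5^1
  c_4 = 21 = 1·5^0 + 4·5^1
  c_5 = 7 = 2·5^0 + 1·5^1
p-restricted factor λ_0 = (2, 3, 0, 1, 2)
p-restricted factor λ_1 = (3, 3, 1, 4, 1)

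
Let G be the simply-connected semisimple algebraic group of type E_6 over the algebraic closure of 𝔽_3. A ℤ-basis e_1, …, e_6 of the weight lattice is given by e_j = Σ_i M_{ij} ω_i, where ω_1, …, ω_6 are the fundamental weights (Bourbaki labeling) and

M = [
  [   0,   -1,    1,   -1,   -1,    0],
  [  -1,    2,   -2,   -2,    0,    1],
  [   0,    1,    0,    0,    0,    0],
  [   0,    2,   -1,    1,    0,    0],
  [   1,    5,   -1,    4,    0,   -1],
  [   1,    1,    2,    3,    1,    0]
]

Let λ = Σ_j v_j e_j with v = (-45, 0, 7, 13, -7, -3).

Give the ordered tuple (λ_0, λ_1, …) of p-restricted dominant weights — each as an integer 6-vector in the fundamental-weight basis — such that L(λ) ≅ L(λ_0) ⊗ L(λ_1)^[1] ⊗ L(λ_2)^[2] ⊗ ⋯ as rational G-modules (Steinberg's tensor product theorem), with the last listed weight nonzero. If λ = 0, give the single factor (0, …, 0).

Change of basis e → ω: c = M·v where v = (-45, 0, 7, 13, -7, -3):
  c_1 = 0*-45 + -1*0 + 1*7 + -1*13 + -1*-7 + 0*-3 = 1
  c_2 = -1*-45 + 2*0 + -2*7 + -2*13 + 0*-7 + 1*-3 = 2
  c_3 = 0*-45 + 1*0 + 0*7 + 0*13 + 0*-7 + 0*-3 = 0
  c_4 = 0*-45 + 2*0 + -1*7 + 1*13 + 0*-7 + 0*-3 = 6
  c_5 = 1*-45 + 5*0 + -1*7 + 4*13 + 0*-7 + -1*-3 = 3
  c_6 = 1*-45 + 1*0 + 2*7 + 3*13 + 1*-7 + 0*-3 = 1
Expand coordinatewise in base 3:
  c_1 = 1 = 1·3^0
  c_2 = 2 = 2·3^0
  c_3 = 0
  c_4 = 6 = 0·3^0 + 2·3^1
  c_5 = 3 = 0·3^0 + 1·3^1
  c_6 = 1 = 1·3^0
Factor λ_0 = (1, 2, 0, 0, 0, 1)
Factor λ_1 = (0, 0, 0, 2, 1, 0)

((1, 2, 0, 0, 0, 1), (0, 0, 0, 2, 1, 0))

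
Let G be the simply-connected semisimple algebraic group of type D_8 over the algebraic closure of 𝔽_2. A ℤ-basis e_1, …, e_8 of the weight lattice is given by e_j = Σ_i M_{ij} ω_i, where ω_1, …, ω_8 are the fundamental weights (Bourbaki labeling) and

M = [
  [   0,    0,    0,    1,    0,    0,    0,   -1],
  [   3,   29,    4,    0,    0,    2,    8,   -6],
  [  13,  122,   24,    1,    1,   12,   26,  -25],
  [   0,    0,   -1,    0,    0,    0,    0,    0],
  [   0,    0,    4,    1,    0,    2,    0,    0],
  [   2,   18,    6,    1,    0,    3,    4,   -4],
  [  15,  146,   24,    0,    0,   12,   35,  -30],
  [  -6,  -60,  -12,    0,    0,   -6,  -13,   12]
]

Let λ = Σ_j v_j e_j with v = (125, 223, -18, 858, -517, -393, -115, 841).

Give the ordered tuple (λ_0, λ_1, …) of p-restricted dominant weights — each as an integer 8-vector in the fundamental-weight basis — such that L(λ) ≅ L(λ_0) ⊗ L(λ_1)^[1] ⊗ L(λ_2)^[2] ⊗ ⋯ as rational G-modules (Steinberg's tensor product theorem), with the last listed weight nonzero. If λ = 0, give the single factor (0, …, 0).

((1, 0, 1, 0, 0, 1, 0, 1), (0, 1, 0, 1, 0, 1, 1, 1), (0, 0, 0, 0, 0, 0, 1, 1), (0, 0, 1, 0, 0, 1, 1, 1), (1, 1, 0, 1, 0, 0, 1, 1))

ω-coordinates c = M·v, v = (125, 223, -18, 858, -517, -393, -115, 841):
  c_1 = 0*125 + 0*223 + 0*-18 + 1*858 + 0*-517 + 0*-393 + 0*-115 + -1*841 = 17
  c_2 = 3*125 + 29*223 + 4*-18 + 0*858 + 0*-517 + 2*-393 + 8*-115 + -6*841 = 18
  c_3 = 13*125 + 122*223 + 24*-18 + 1*858 + 1*-517 + 12*-393 + 26*-115 + -25*841 = 9
  c_4 = 0*125 + 0*223 + -1*-18 + 0*858 + 0*-517 + 0*-393 + 0*-115 + 0*841 = 18
  c_5 = 0*125 + 0*223 + 4*-18 + 1*858 + 0*-517 + 2*-393 + 0*-115 + 0*841 = 0
  c_6 = 2*125 + 18*223 + 6*-18 + 1*858 + 0*-517 + 3*-393 + 4*-115 + -4*841 = 11
  c_7 = 15*125 + 146*223 + 24*-18 + 0*858 + 0*-517 + 12*-393 + 35*-115 + -30*841 = 30
  c_8 = -6*125 + -60*223 + -12*-18 + 0*858 + 0*-517 + -6*-393 + -13*-115 + 12*841 = 31
Writing each c_i in base p = 2:
  c_1 = 17 = 1·2^0 + 0·2^1 + 0·2^2 + 0·2^3 + 1·2^4
  c_2 = 18 = 0·2^0 + 1·2^1 + 0·2^2 + 0·2^3 + 1·2^4
  c_3 = 9 = 1·2^0 + 0·2^1 + 0·2^2 + 1·2^3
  c_4 = 18 = 0·2^0 + 1·2^1 + 0·2^2 + 0·2^3 + 1·2^4
  c_5 = 0
  c_6 = 11 = 1·2^0 + 1·2^1 + 0·2^2 + 1·2^3
  c_7 = 30 = 0·2^0 + 1·2^1 + 1·2^2 + 1·2^3 + 1·2^4
  c_8 = 31 = 1·2^0 + 1·2^1 + 1·2^2 + 1·2^3 + 1·2^4
p-restricted factor λ_0 = (1, 0, 1, 0, 0, 1, 0, 1)
p-restricted factor λ_1 = (0, 1, 0, 1, 0, 1, 1, 1)
p-restricted factor λ_2 = (0, 0, 0, 0, 0, 0, 1, 1)
p-restricted factor λ_3 = (0, 0, 1, 0, 0, 1, 1, 1)
p-restricted factor λ_4 = (1, 1, 0, 1, 0, 0, 1, 1)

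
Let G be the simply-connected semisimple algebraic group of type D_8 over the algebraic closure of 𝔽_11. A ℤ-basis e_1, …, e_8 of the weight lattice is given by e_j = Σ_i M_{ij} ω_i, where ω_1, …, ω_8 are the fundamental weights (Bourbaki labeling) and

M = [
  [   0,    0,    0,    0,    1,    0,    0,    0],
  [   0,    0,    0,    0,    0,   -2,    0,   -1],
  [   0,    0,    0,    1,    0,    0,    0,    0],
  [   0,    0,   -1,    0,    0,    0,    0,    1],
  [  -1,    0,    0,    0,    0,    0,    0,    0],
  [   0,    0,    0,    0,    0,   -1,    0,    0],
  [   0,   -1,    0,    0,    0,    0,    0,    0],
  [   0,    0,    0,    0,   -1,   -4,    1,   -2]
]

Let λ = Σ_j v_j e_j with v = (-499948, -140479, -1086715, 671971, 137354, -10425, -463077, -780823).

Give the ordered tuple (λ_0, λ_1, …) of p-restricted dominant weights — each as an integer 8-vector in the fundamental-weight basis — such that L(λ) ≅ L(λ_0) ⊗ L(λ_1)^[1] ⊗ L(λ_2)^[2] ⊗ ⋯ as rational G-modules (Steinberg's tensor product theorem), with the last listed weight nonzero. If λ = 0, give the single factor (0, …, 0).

((8, 4, 3, 4, 9, 8, 9, 1), (1, 4, 5, 0, 8, 1, 10, 6), (2, 3, 9, 9, 6, 9, 5, 5), (4, 8, 9, 9, 1, 7, 6, 5), (9, 10, 1, 9, 1, 0, 9, 2), (0, 4, 4, 1, 3, 0, 0, 6))

Converting to the ω-basis (c_i = row i of M dotted with v = (-499948, -140479, -1086715, 671971, 137354, -10425, -463077, -780823)):
  c_1 = (0)·(-499948) + (0)·(-140479) + (0)·(-1086715) + (0)·(671971) + (1)·(137354) + (0)·(-10425) + (0)·(-463077) + (0)·(-780823) = 137354
  c_2 = (0)·(-499948) + (0)·(-140479) + (0)·(-1086715) + (0)·(671971) + (0)·(137354) + (-2)·(-10425) + (0)·(-463077) + (-1)·(-780823) = 801673
  c_3 = (0)·(-499948) + (0)·(-140479) + (0)·(-1086715) + (1)·(671971) + (0)·(137354) + (0)·(-10425) + (0)·(-463077) + (0)·(-780823) = 671971
  c_4 = (0)·(-499948) + (0)·(-140479) + (-1)·(-1086715) + (0)·(671971) + (0)·(137354) + (0)·(-10425) + (0)·(-463077) + (1)·(-780823) = 305892
  c_5 = (-1)·(-499948) + (0)·(-140479) + (0)·(-1086715) + (0)·(671971) + (0)·(137354) + (0)·(-10425) + (0)·(-463077) + (0)·(-780823) = 499948
  c_6 = (0)·(-499948) + (0)·(-140479) + (0)·(-1086715) + (0)·(671971) + (0)·(137354) + (-1)·(-10425) + (0)·(-463077) + (0)·(-780823) = 10425
  c_7 = (0)·(-499948) + (-1)·(-140479) + (0)·(-1086715) + (0)·(671971) + (0)·(137354) + (0)·(-10425) + (0)·(-463077) + (0)·(-780823) = 140479
  c_8 = (0)·(-499948) + (0)·(-140479) + (0)·(-1086715) + (0)·(671971) + (-1)·(137354) + (-4)·(-10425) + (1)·(-463077) + (-2)·(-780823) = 1002915
p = 11; digits c_i = Σ_j d_{ij}·11^j, 0 ≤ d_{ij} < 11:
  c_1 = 137354 = 8·11^0 + 1·11^1 + 2·11^2 + 4·11^3 + 9·11^4
  c_2 = 801673 = 4·11^0 + 4·11^1 + 3·11^2 + 8·11^3 + 10·11^4 + 4·11^5
  c_3 = 671971 = 3·11^0 + 5·11^1 + 9·11^2 + 9·11^3 + 1·11^4 + 4·11^5
  c_4 = 305892 = 4·11^0 + 0·11^1 + 9·11^2 + 9·11^3 + 9·11^4 + 1·11^5
  c_5 = 499948 = 9·11^0 + 8·11^1 + 6·11^2 + 1·11^3 + 1·11^4 + 3·11^5
  c_6 = 10425 = 8·11^0 + 1·11^1 + 9·11^2 + 7·11^3
  c_7 = 140479 = 9·11^0 + 10·11^1 + 5·11^2 + 6·11^3 + 9·11^4
  c_8 = 1002915 = 1·11^0 + 6·11^1 + 5·11^2 + 5·11^3 + 2·11^4 + 6·11^5
p-restricted factor λ_0 = (8, 4, 3, 4, 9, 8, 9, 1)
p-restricted factor λ_1 = (1, 4, 5, 0, 8, 1, 10, 6)
p-restricted factor λ_2 = (2, 3, 9, 9, 6, 9, 5, 5)
p-restricted factor λ_3 = (4, 8, 9, 9, 1, 7, 6, 5)
p-restricted factor λ_4 = (9, 10, 1, 9, 1, 0, 9, 2)
p-restricted factor λ_5 = (0, 4, 4, 1, 3, 0, 0, 6)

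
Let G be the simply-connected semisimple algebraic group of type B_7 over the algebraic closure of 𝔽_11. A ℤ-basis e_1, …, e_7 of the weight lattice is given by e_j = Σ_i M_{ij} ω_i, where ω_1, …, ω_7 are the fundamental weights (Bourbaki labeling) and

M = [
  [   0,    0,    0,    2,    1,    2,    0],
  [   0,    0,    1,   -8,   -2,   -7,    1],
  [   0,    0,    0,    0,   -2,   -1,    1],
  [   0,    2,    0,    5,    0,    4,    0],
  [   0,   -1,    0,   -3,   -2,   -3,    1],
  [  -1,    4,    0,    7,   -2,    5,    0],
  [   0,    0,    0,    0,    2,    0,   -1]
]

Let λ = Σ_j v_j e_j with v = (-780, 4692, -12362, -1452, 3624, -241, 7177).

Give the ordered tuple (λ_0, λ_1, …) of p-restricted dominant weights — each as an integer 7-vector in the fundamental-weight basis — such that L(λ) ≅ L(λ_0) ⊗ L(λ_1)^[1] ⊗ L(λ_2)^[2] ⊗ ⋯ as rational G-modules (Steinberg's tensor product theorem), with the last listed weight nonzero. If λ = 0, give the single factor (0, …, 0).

((7, 1, 5, 5, 8, 7, 5), (10, 2, 4, 6, 6, 7, 6), (1, 7, 1, 9, 2, 7, 0))

Compute c_i = Σ_j M_{ij} v_j with v = (-780, 4692, -12362, -1452, 3624, -241, 7177):
  c_1 = (0)·(-780) + 0·4692 + (0)·(-12362) + (2)·(-1452) + 1·3624 + (2)·(-241) + 0·7177 = 238
  c_2 = (0)·(-780) + 0·4692 + (1)·(-12362) + (-8)·(-1452) + (-2)·(3624) + (-7)·(-241) + 1·7177 = 870
  c_3 = (0)·(-780) + 0·4692 + (0)·(-12362) + (0)·(-1452) + (-2)·(3624) + (-1)·(-241) + 1·7177 = 170
  c_4 = (0)·(-780) + 2·4692 + (0)·(-12362) + (5)·(-1452) + 0·3624 + (4)·(-241) + 0·7177 = 1160
  c_5 = (0)·(-780) + (-1)·(4692) + (0)·(-12362) + (-3)·(-1452) + (-2)·(3624) + (-3)·(-241) + 1·7177 = 316
  c_6 = (-1)·(-780) + 4·4692 + (0)·(-12362) + (7)·(-1452) + (-2)·(3624) + (5)·(-241) + 0·7177 = 931
  c_7 = (0)·(-780) + 0·4692 + (0)·(-12362) + (0)·(-1452) + 2·3624 + (0)·(-241) + (-1)·(7177) = 71
Base-11 expansion of each c_i:
  c_1 = 238 = 7·11^0 + 10·11^1 + 1·11^2
  c_2 = 870 = 1·11^0 + 2·11^1 + 7·11^2
  c_3 = 170 = 5·11^0 + 4·11^1 + 1·11^2
  c_4 = 1160 = 5·11^0 + 6·11^1 + 9·11^2
  c_5 = 316 = 8·11^0 + 6·11^1 + 2·11^2
  c_6 = 931 = 7·11^0 + 7·11^1 + 7·11^2
  c_7 = 71 = 5·11^0 + 6·11^1
λ_0 = (7, 1, 5, 5, 8, 7, 5)
λ_1 = (10, 2, 4, 6, 6, 7, 6)
λ_2 = (1, 7, 1, 9, 2, 7, 0)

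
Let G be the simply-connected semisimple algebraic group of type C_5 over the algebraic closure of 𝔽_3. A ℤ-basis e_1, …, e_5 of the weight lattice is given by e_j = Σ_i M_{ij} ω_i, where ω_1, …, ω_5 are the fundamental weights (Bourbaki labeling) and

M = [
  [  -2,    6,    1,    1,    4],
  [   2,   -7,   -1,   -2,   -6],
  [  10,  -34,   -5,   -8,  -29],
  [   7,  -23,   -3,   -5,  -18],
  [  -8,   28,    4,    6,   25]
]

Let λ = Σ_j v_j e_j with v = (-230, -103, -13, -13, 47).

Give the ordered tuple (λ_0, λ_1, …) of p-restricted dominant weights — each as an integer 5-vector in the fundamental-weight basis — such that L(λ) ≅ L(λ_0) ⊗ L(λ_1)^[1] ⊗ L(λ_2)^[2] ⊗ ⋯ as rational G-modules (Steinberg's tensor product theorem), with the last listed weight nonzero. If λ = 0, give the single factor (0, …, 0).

((1, 0, 2, 2, 1), (1, 0, 2, 2, 0), (0, 2, 0, 1, 0))

Change of basis e → ω: c = M·v where v = (-230, -103, -13, -13, 47):
  c_1 = (-2)·(-230) + (6)·(-103) + (1)·(-13) + (1)·(-13) + 4·47 = 4
  c_2 = (2)·(-230) + (-7)·(-103) + (-1)·(-13) + (-2)·(-13) + (-6)·(47) = 18
  c_3 = (10)·(-230) + (-34)·(-103) + (-5)·(-13) + (-8)·(-13) + (-29)·(47) = 8
  c_4 = (7)·(-230) + (-23)·(-103) + (-3)·(-13) + (-5)·(-13) + (-18)·(47) = 17
  c_5 = (-8)·(-230) + (28)·(-103) + (4)·(-13) + (6)·(-13) + 25·47 = 1
p = 3; digits c_i = Σ_j d_{ij}·3^j, 0 ≤ d_{ij} < 3:
  c_1 = 4 = 1·3^0 + 1·3^1
  c_2 = 18 = 0·3^0 + 0·3^1 + 2·3^2
  c_3 = 8 = 2·3^0 + 2·3^1
  c_4 = 17 = 2·3^0 + 2·3^1 + 1·3^2
  c_5 = 1 = 1·3^0
p-restricted factor λ_0 = (1, 0, 2, 2, 1)
p-restricted factor λ_1 = (1, 0, 2, 2, 0)
p-restricted factor λ_2 = (0, 2, 0, 1, 0)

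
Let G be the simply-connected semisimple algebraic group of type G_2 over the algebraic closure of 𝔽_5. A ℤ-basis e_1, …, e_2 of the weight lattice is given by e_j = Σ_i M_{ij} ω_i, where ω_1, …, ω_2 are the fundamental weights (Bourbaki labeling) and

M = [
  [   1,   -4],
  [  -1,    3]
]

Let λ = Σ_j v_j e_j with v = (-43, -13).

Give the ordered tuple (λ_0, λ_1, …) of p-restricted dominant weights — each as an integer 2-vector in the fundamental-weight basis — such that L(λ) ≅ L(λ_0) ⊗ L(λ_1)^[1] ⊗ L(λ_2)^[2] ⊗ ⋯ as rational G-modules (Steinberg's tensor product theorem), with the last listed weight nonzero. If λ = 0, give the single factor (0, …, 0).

Change of basis e → ω: c = M·v where v = (-43, -13):
  c_1 = (1)·(-43) + (-4)·(-13) = 9
  c_2 = (-1)·(-43) + (3)·(-13) = 4
Writing each c_i in base p = 5:
  c_1 = 9 = 4·5^0 + 1·5^1
  c_2 = 4 = 4·5^0
p-restricted factor λ_0 = (4, 4)
p-restricted factor λ_1 = (1, 0)

((4, 4), (1, 0))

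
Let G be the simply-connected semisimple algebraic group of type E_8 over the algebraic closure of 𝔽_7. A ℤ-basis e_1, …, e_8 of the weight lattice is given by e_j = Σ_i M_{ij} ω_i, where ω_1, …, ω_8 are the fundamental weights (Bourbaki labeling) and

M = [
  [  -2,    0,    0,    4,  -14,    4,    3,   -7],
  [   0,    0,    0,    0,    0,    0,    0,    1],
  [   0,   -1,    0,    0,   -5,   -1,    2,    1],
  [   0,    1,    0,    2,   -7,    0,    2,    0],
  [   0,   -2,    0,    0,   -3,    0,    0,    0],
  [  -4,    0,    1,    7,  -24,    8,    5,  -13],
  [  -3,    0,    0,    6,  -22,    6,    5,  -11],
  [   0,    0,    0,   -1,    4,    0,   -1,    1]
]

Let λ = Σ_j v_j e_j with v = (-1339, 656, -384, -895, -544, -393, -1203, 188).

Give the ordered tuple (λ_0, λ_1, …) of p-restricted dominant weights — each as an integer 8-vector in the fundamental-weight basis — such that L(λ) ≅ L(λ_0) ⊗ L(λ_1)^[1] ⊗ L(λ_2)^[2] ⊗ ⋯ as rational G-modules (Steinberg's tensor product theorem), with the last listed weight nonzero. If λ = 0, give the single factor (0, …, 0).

((0, 6, 1, 2, 5, 6, 6, 5), (3, 5, 6, 3, 3, 1, 3, 1), (4, 3, 4, 5, 6, 3, 3, 2))

Converting to the ω-basis (c_i = row i of M dotted with v = (-1339, 656, -384, -895, -544, -393, -1203, 188)):
  c_1 = (-2)·(-1339) + (0)·(656) + (0)·(-384) + (4)·(-895) + (-14)·(-544) + (4)·(-393) + (3)·(-1203) + (-7)·(188) = 217
  c_2 = (0)·(-1339) + (0)·(656) + (0)·(-384) + (0)·(-895) + (0)·(-544) + (0)·(-393) + (0)·(-1203) + (1)·(188) = 188
  c_3 = (0)·(-1339) + (-1)·(656) + (0)·(-384) + (0)·(-895) + (-5)·(-544) + (-1)·(-393) + (2)·(-1203) + (1)·(188) = 239
  c_4 = (0)·(-1339) + (1)·(656) + (0)·(-384) + (2)·(-895) + (-7)·(-544) + (0)·(-393) + (2)·(-1203) + (0)·(188) = 268
  c_5 = (0)·(-1339) + (-2)·(656) + (0)·(-384) + (0)·(-895) + (-3)·(-544) + (0)·(-393) + (0)·(-1203) + (0)·(188) = 320
  c_6 = (-4)·(-1339) + (0)·(656) + (1)·(-384) + (7)·(-895) + (-24)·(-544) + (8)·(-393) + (5)·(-1203) + (-13)·(188) = 160
  c_7 = (-3)·(-1339) + (0)·(656) + (0)·(-384) + (6)·(-895) + (-22)·(-544) + (6)·(-393) + (5)·(-1203) + (-11)·(188) = 174
  c_8 = (0)·(-1339) + (0)·(656) + (0)·(-384) + (-1)·(-895) + (4)·(-544) + (0)·(-393) + (-1)·(-1203) + (1)·(188) = 110
Base-7 expansion of each c_i:
  c_1 = 217 = 0·7^0 + 3·7^1 + 4·7^2
  c_2 = 188 = 6·7^0 + 5·7^1 + 3·7^2
  c_3 = 239 = 1·7^0 + 6·7^1 + 4·7^2
  c_4 = 268 = 2·7^0 + 3·7^1 + 5·7^2
  c_5 = 320 = 5·7^0 + 3·7^1 + 6·7^2
  c_6 = 160 = 6·7^0 + 1·7^1 + 3·7^2
  c_7 = 174 = 6·7^0 + 3·7^1 + 3·7^2
  c_8 = 110 = 5·7^0 + 1·7^1 + 2·7^2
Factor λ_0 = (0, 6, 1, 2, 5, 6, 6, 5)
Factor λ_1 = (3, 5, 6, 3, 3, 1, 3, 1)
Factor λ_2 = (4, 3, 4, 5, 6, 3, 3, 2)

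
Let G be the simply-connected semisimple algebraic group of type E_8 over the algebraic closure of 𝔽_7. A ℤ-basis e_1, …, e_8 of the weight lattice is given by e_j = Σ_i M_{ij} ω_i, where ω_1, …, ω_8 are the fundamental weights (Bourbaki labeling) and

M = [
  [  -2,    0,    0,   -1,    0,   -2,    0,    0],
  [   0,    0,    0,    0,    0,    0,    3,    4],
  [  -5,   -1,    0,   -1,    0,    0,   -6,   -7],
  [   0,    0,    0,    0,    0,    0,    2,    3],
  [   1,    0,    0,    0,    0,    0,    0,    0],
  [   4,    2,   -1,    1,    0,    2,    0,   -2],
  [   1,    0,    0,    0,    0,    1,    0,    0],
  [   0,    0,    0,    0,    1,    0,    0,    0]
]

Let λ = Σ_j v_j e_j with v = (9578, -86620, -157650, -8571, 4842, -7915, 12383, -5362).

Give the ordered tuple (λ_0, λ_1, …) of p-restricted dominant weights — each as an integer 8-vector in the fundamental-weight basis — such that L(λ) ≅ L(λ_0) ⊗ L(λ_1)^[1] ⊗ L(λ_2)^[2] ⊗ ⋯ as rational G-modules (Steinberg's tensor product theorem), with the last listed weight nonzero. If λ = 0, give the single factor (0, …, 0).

Change of basis e → ω: c = M·v where v = (9578, -86620, -157650, -8571, 4842, -7915, 12383, -5362):
  c_1 = -2*9578 + 0*-86620 + 0*-157650 + -1*-8571 + 0*4842 + -2*-7915 + 0*12383 + 0*-5362 = 5245
  c_2 = 0*9578 + 0*-86620 + 0*-157650 + 0*-8571 + 0*4842 + 0*-7915 + 3*12383 + 4*-5362 = 15701
  c_3 = -5*9578 + -1*-86620 + 0*-157650 + -1*-8571 + 0*4842 + 0*-7915 + -6*12383 + -7*-5362 = 10537
  c_4 = 0*9578 + 0*-86620 + 0*-157650 + 0*-8571 + 0*4842 + 0*-7915 + 2*12383 + 3*-5362 = 8680
  c_5 = 1*9578 + 0*-86620 + 0*-157650 + 0*-8571 + 0*4842 + 0*-7915 + 0*12383 + 0*-5362 = 9578
  c_6 = 4*9578 + 2*-86620 + -1*-157650 + 1*-8571 + 0*4842 + 2*-7915 + 0*12383 + -2*-5362 = 9045
  c_7 = 1*9578 + 0*-86620 + 0*-157650 + 0*-8571 + 0*4842 + 1*-7915 + 0*12383 + 0*-5362 = 1663
  c_8 = 0*9578 + 0*-86620 + 0*-157650 + 0*-8571 + 1*4842 + 0*-7915 + 0*12383 + 0*-5362 = 4842
Writing each c_i in base p = 7:
  c_1 = 5245 = 2·7^0 + 0·7^1 + 2·7^2 + 1·7^3 + 2·7^4
  c_2 = 15701 = 0·7^0 + 3·7^1 + 5·7^2 + 3·7^3 + 6·7^4
  c_3 = 10537 = 2·7^0 + 0·7^1 + 5·7^2 + 2·7^3 + 4·7^4
  c_4 = 8680 = 0·7^0 + 1·7^1 + 2·7^2 + 4·7^3 + 3·7^4
  c_5 = 9578 = 2·7^0 + 3·7^1 + 6·7^2 + 6·7^3 + 3·7^4
  c_6 = 9045 = 1·7^0 + 4·7^1 + 2·7^2 + 5·7^3 + 3·7^4
  c_7 = 1663 = 4·7^0 + 6·7^1 + 5·7^2 + 4·7^3
  c_8 = 4842 = 5·7^0 + 5·7^1 + 0·7^2 + 0·7^3 + 2·7^4
λ_0 = (2, 0, 2, 0, 2, 1, 4, 5)
λ_1 = (0, 3, 0, 1, 3, 4, 6, 5)
λ_2 = (2, 5, 5, 2, 6, 2, 5, 0)
λ_3 = (1, 3, 2, 4, 6, 5, 4, 0)
λ_4 = (2, 6, 4, 3, 3, 3, 0, 2)

((2, 0, 2, 0, 2, 1, 4, 5), (0, 3, 0, 1, 3, 4, 6, 5), (2, 5, 5, 2, 6, 2, 5, 0), (1, 3, 2, 4, 6, 5, 4, 0), (2, 6, 4, 3, 3, 3, 0, 2))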